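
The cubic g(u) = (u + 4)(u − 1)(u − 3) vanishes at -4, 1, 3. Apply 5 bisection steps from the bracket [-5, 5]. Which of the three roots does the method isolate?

m = 0, g(m) = 12 (+); new bracket [-5, 0]
m = -2.5, g(m) = 28.875 (+); new bracket [-5, -2.5]
m = -3.75, g(m) = 8.015625 (+); new bracket [-5, -3.75]
m = -4.375, g(m) = -14.8652 (−); new bracket [-4.375, -3.75]
m = -4.0625, g(m) = -2.2346 (−); new bracket [-4.0625, -3.75]

-4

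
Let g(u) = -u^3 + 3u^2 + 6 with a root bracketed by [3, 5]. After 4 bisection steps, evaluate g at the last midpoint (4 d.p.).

u = 4 gives g = -10, negative; keep [3, 4]
u = 3.5 gives g = -0.125, negative; keep [3, 3.5]
u = 3.25 gives g = 3.359375, positive; keep [3.25, 3.5]
u = 3.375 gives g = 1.7285, positive; keep [3.375, 3.5]

1.7285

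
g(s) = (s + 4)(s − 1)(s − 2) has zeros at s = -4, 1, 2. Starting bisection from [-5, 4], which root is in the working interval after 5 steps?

m = -0.5, g(m) = 13.125 (+); new bracket [-5, -0.5]
m = -2.75, g(m) = 22.265625 (+); new bracket [-5, -2.75]
m = -3.875, g(m) = 3.580078 (+); new bracket [-5, -3.875]
m = -4.4375, g(m) = -15.3142 (−); new bracket [-4.4375, -3.875]
m = -4.15625, g(m) = -4.9599 (−); new bracket [-4.15625, -3.875]

-4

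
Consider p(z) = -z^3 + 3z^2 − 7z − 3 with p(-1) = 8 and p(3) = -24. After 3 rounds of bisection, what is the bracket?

midpoint 1: p = -8 < 0 → [-1, 1]
midpoint 0: p = -3 < 0 → [-1, 0]
midpoint -0.5: p = 1.375 > 0 → [-0.5, 0]

[-0.5, 0]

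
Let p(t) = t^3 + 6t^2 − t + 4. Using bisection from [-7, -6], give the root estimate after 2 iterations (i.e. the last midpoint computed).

midpoint -6.5: p = -10.625 < 0 → [-6.5, -6]
midpoint -6.25: p = 0.484375 > 0 → [-6.5, -6.25]

-6.25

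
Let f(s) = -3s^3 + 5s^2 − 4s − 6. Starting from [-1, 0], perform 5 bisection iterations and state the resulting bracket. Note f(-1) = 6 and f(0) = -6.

[-0.6875, -0.65625]

s = -0.5 gives f = -2.375, negative; keep [-1, -0.5]
s = -0.75 gives f = 1.078125, positive; keep [-0.75, -0.5]
s = -0.625 gives f = -0.814453, negative; keep [-0.75, -0.625]
s = -0.6875 gives f = 0.0881, positive; keep [-0.6875, -0.625]
s = -0.65625 gives f = -0.3738, negative; keep [-0.6875, -0.65625]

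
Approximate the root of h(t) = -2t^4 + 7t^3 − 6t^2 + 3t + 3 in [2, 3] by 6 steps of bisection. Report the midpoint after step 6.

2.671875

m = 2.5, h(m) = 4.25 (+); new bracket [2.5, 3]
m = 2.75, h(m) = -2.929688 (−); new bracket [2.5, 2.75]
m = 2.625, h(m) = 1.185059 (+); new bracket [2.625, 2.75]
m = 2.6875, h(m) = -0.7307 (−); new bracket [2.625, 2.6875]
m = 2.65625, h(m) = 0.2612 (+); new bracket [2.65625, 2.6875]
m = 2.671875, h(m) = -0.2261 (−); new bracket [2.65625, 2.671875]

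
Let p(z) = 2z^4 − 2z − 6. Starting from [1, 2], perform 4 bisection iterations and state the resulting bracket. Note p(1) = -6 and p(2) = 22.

m = 1.5, p(m) = 1.125 (+); new bracket [1, 1.5]
m = 1.25, p(m) = -3.617188 (−); new bracket [1.25, 1.5]
m = 1.375, p(m) = -1.601074 (−); new bracket [1.375, 1.5]
m = 1.4375, p(m) = -0.3349 (−); new bracket [1.4375, 1.5]

[1.4375, 1.5]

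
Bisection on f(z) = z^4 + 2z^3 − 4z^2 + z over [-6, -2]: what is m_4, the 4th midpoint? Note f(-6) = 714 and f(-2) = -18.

f(-4) = 60 > 0, so the root lies in [-4, -2]
f(-3) = -12 < 0, so the root lies in [-4, -3]
f(-3.5) = 11.8125 > 0, so the root lies in [-3.5, -3]
f(-3.25) = -2.5898 < 0, so the root lies in [-3.5, -3.25]

-3.25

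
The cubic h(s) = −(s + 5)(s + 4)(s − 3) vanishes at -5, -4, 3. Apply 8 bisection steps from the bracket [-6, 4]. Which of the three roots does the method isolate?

h(-1) = 48 > 0, so the root lies in [-1, 4]
h(1.5) = 53.625 > 0, so the root lies in [1.5, 4]
h(2.75) = 13.078125 > 0, so the root lies in [2.75, 4]
h(3.375) = -23.1621 < 0, so the root lies in [2.75, 3.375]
h(3.0625) = -3.5588 < 0, so the root lies in [2.75, 3.0625]
h(2.90625) = 5.119 > 0, so the root lies in [2.90625, 3.0625]
h(2.984375) = 0.8713 > 0, so the root lies in [2.984375, 3.0625]
h(3.0234375) = -1.3208 < 0, so the root lies in [2.984375, 3.0234375]

3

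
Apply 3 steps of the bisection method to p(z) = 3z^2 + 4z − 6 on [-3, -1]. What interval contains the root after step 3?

m = -2, p(m) = -2 (−); new bracket [-3, -2]
m = -2.5, p(m) = 2.75 (+); new bracket [-2.5, -2]
m = -2.25, p(m) = 0.1875 (+); new bracket [-2.25, -2]

[-2.25, -2]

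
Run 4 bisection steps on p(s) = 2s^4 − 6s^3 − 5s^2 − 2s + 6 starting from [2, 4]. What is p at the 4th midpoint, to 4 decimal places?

s = 3 gives p = -45, negative; keep [3, 4]
s = 3.5 gives p = -19.375, negative; keep [3.5, 4]
s = 3.75 gives p = 7.289062, positive; keep [3.5, 3.75]
s = 3.625 gives p = -7.4097, negative; keep [3.625, 3.75]

-7.4097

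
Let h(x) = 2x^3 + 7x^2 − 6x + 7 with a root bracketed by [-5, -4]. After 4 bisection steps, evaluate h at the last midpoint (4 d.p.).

2.6538

m = -4.5, h(m) = -6.5 (−); new bracket [-4.5, -4]
m = -4.25, h(m) = 5.40625 (+); new bracket [-4.5, -4.25]
m = -4.375, h(m) = -0.246094 (−); new bracket [-4.375, -4.25]
m = -4.3125, h(m) = 2.6538 (+); new bracket [-4.375, -4.3125]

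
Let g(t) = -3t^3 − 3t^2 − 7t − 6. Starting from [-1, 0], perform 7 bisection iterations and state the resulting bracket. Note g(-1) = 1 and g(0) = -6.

[-0.8984375, -0.890625]

m = -0.5, g(m) = -2.875 (−); new bracket [-1, -0.5]
m = -0.75, g(m) = -1.171875 (−); new bracket [-1, -0.75]
m = -0.875, g(m) = -0.162109 (−); new bracket [-1, -0.875]
m = -0.9375, g(m) = 0.3977 (+); new bracket [-0.9375, -0.875]
m = -0.90625, g(m) = 0.1128 (+); new bracket [-0.90625, -0.875]
m = -0.890625, g(m) = -0.0259 (−); new bracket [-0.90625, -0.890625]
m = -0.8984375, g(m) = 0.0431 (+); new bracket [-0.8984375, -0.890625]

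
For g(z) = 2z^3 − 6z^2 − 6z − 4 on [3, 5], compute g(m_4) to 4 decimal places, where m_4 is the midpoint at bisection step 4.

g(4) = 4 > 0, so the root lies in [3, 4]
g(3.5) = -12.75 < 0, so the root lies in [3.5, 4]
g(3.75) = -5.40625 < 0, so the root lies in [3.75, 4]
g(3.875) = -0.9727 < 0, so the root lies in [3.875, 4]

-0.9727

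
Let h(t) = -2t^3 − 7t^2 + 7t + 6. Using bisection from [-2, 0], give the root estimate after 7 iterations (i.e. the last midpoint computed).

m = -1, h(m) = -6 (−); new bracket [-1, 0]
m = -0.5, h(m) = 1 (+); new bracket [-1, -0.5]
m = -0.75, h(m) = -2.34375 (−); new bracket [-0.75, -0.5]
m = -0.625, h(m) = -0.6211 (−); new bracket [-0.625, -0.5]
m = -0.5625, h(m) = 0.2036 (+); new bracket [-0.625, -0.5625]
m = -0.59375, h(m) = -0.2054 (−); new bracket [-0.59375, -0.5625]
m = -0.578125, h(m) = -0.00002 (−); new bracket [-0.578125, -0.5625]

-0.578125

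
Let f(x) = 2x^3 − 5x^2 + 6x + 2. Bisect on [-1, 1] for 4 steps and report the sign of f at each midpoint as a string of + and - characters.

+-+-

midpoint 0: f = 2 > 0 → [-1, 0]
midpoint -0.5: f = -2.5 < 0 → [-0.5, 0]
midpoint -0.25: f = 0.15625 > 0 → [-0.5, -0.25]
midpoint -0.375: f = -1.0586 < 0 → [-0.375, -0.25]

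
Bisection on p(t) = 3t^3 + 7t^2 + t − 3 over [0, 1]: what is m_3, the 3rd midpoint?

0.625

t = 0.5 gives p = -0.375, negative; keep [0.5, 1]
t = 0.75 gives p = 2.953125, positive; keep [0.5, 0.75]
t = 0.625 gives p = 1.091797, positive; keep [0.5, 0.625]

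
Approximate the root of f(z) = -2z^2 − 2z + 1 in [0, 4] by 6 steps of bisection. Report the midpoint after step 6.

0.3125

midpoint 2: f = -11 < 0 → [0, 2]
midpoint 1: f = -3 < 0 → [0, 1]
midpoint 0.5: f = -0.5 < 0 → [0, 0.5]
midpoint 0.25: f = 0.375 > 0 → [0.25, 0.5]
midpoint 0.375: f = -0.0312 < 0 → [0.25, 0.375]
midpoint 0.3125: f = 0.1797 > 0 → [0.3125, 0.375]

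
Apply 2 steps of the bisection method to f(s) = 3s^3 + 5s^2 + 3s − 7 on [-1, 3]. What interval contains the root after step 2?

[0, 1]

midpoint 1: f = 4 > 0 → [-1, 1]
midpoint 0: f = -7 < 0 → [0, 1]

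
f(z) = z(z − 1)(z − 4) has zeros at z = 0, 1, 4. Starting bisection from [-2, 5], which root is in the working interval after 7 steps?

midpoint 1.5: f = -1.875 < 0 → [1.5, 5]
midpoint 3.25: f = -5.484375 < 0 → [3.25, 5]
midpoint 4.125: f = 1.611328 > 0 → [3.25, 4.125]
midpoint 3.6875: f = -3.0969 < 0 → [3.6875, 4.125]
midpoint 3.90625: f = -1.0643 < 0 → [3.90625, 4.125]
midpoint 4.015625: f = 0.1892 > 0 → [3.90625, 4.015625]
midpoint 3.9609375: f = -0.4581 < 0 → [3.9609375, 4.015625]

4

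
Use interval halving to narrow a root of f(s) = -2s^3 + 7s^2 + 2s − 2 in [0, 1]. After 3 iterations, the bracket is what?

[0.375, 0.5]

m = 0.5, f(m) = 0.5 (+); new bracket [0, 0.5]
m = 0.25, f(m) = -1.09375 (−); new bracket [0.25, 0.5]
m = 0.375, f(m) = -0.371094 (−); new bracket [0.375, 0.5]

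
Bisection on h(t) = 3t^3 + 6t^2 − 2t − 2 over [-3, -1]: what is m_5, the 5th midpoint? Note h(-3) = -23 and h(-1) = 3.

-2.1875

m = -2, h(m) = 2 (+); new bracket [-3, -2]
m = -2.5, h(m) = -6.375 (−); new bracket [-2.5, -2]
m = -2.25, h(m) = -1.296875 (−); new bracket [-2.25, -2]
m = -2.125, h(m) = 0.5566 (+); new bracket [-2.25, -2.125]
m = -2.1875, h(m) = -0.3167 (−); new bracket [-2.1875, -2.125]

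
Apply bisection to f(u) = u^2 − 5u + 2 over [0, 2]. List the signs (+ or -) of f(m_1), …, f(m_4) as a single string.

m = 1, f(m) = -2 (−); new bracket [0, 1]
m = 0.5, f(m) = -0.25 (−); new bracket [0, 0.5]
m = 0.25, f(m) = 0.8125 (+); new bracket [0.25, 0.5]
m = 0.375, f(m) = 0.2656 (+); new bracket [0.375, 0.5]

--++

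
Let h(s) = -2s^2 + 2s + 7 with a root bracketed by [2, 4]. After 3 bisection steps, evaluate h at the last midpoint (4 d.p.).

1.3750

h(3) = -5 < 0, so the root lies in [2, 3]
h(2.5) = -0.5 < 0, so the root lies in [2, 2.5]
h(2.25) = 1.375 > 0, so the root lies in [2.25, 2.5]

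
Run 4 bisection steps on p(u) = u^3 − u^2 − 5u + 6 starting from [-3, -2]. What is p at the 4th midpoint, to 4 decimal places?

midpoint -2.5: p = -3.375 < 0 → [-2.5, -2]
midpoint -2.25: p = 0.796875 > 0 → [-2.5, -2.25]
midpoint -2.375: p = -1.162109 < 0 → [-2.375, -2.25]
midpoint -2.3125: p = -0.1516 < 0 → [-2.3125, -2.25]

-0.1516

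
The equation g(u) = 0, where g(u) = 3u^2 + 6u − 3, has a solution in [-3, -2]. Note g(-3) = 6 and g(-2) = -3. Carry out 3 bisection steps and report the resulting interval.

[-2.5, -2.375]

u = -2.5 gives g = 0.75, positive; keep [-2.5, -2]
u = -2.25 gives g = -1.3125, negative; keep [-2.5, -2.25]
u = -2.375 gives g = -0.328125, negative; keep [-2.5, -2.375]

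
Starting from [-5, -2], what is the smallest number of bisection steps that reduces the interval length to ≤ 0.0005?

13

Width after n steps is 3/2^n. Need 2^n ≥ 3/0.0005 = 6000.
2^12 = 4096 < 6000 ≤ 2^13 = 8192, so n = 13.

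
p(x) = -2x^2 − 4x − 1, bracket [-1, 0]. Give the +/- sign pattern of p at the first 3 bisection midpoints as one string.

p(-0.5) = 0.5 > 0, so the root lies in [-0.5, 0]
p(-0.25) = -0.125 < 0, so the root lies in [-0.5, -0.25]
p(-0.375) = 0.21875 > 0, so the root lies in [-0.375, -0.25]

+-+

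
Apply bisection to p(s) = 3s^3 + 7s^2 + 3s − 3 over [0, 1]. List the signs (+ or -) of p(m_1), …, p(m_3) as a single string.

m = 0.5, p(m) = 0.625 (+); new bracket [0, 0.5]
m = 0.25, p(m) = -1.765625 (−); new bracket [0.25, 0.5]
m = 0.375, p(m) = -0.732422 (−); new bracket [0.375, 0.5]

+--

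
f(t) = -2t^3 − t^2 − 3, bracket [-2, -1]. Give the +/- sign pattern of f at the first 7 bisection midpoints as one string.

f(-1.5) = 1.5 > 0, so the root lies in [-1.5, -1]
f(-1.25) = -0.65625 < 0, so the root lies in [-1.5, -1.25]
f(-1.375) = 0.308594 > 0, so the root lies in [-1.375, -1.25]
f(-1.3125) = -0.2007 < 0, so the root lies in [-1.375, -1.3125]
f(-1.34375) = 0.0471 > 0, so the root lies in [-1.34375, -1.3125]
f(-1.328125) = -0.0785 < 0, so the root lies in [-1.34375, -1.328125]
f(-1.3359375) = -0.0162 < 0, so the root lies in [-1.34375, -1.3359375]

+-+-+--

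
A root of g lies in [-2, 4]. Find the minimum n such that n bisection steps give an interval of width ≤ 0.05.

Width after n steps is 6/2^n. Need 2^n ≥ 6/0.05 = 120.
2^6 = 64 < 120 ≤ 2^7 = 128, so n = 7.

7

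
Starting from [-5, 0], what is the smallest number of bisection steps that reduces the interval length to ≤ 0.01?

9

Width after n steps is 5/2^n. Need 2^n ≥ 5/0.01 = 500.
2^8 = 256 < 500 ≤ 2^9 = 512, so n = 9.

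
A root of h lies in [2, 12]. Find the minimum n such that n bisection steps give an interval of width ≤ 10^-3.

14

Width after n steps is 10/2^n. Need 2^n ≥ 10/10^-3 = 10000.
2^13 = 8192 < 10000 ≤ 2^14 = 16384, so n = 14.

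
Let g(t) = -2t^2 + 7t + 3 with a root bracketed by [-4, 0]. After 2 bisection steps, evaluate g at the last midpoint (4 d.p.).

g(-2) = -19 < 0, so the root lies in [-2, 0]
g(-1) = -6 < 0, so the root lies in [-1, 0]

-6.0000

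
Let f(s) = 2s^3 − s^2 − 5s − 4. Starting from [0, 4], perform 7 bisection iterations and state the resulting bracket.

[2.09375, 2.125]

f(2) = -2 < 0, so the root lies in [2, 4]
f(3) = 26 > 0, so the root lies in [2, 3]
f(2.5) = 8.5 > 0, so the root lies in [2, 2.5]
f(2.25) = 2.4688 > 0, so the root lies in [2, 2.25]
f(2.125) = 0.0508 > 0, so the root lies in [2, 2.125]
f(2.0625) = -1.019 < 0, so the root lies in [2.0625, 2.125]
f(2.09375) = -0.4954 < 0, so the root lies in [2.09375, 2.125]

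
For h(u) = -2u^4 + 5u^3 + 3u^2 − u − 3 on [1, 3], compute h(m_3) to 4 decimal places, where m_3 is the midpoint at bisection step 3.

m = 2, h(m) = 15 (+); new bracket [2, 3]
m = 2.5, h(m) = 13.25 (+); new bracket [2.5, 3]
m = 2.75, h(m) = 6.539062 (+); new bracket [2.75, 3]

6.5391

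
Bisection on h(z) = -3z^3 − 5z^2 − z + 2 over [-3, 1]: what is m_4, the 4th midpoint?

midpoint -1: h = 1 > 0 → [-1, 1]
midpoint 0: h = 2 > 0 → [0, 1]
midpoint 0.5: h = -0.125 < 0 → [0, 0.5]
midpoint 0.25: h = 1.3906 > 0 → [0.25, 0.5]

0.25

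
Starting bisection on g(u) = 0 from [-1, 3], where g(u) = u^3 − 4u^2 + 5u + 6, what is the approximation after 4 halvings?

m = 1, g(m) = 8 (+); new bracket [-1, 1]
m = 0, g(m) = 6 (+); new bracket [-1, 0]
m = -0.5, g(m) = 2.375 (+); new bracket [-1, -0.5]
m = -0.75, g(m) = -0.4219 (−); new bracket [-0.75, -0.5]

-0.75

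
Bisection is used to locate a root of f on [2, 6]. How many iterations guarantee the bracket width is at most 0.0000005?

Width after n steps is 4/2^n. Need 2^n ≥ 4/0.0000005 = 8000000.
2^22 = 4194304 < 8000000 ≤ 2^23 = 8388608, so n = 23.

23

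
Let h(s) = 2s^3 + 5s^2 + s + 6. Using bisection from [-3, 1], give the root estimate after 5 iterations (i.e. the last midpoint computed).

-2.625

h(-1) = 8 > 0, so the root lies in [-3, -1]
h(-2) = 8 > 0, so the root lies in [-3, -2]
h(-2.5) = 3.5 > 0, so the root lies in [-3, -2.5]
h(-2.75) = -0.5312 < 0, so the root lies in [-2.75, -2.5]
h(-2.625) = 1.6523 > 0, so the root lies in [-2.75, -2.625]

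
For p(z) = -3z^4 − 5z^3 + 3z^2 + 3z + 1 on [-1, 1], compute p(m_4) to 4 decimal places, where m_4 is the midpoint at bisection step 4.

0.8137

p(0) = 1 > 0, so the root lies in [0, 1]
p(0.5) = 2.4375 > 0, so the root lies in [0.5, 1]
p(0.75) = 1.878906 > 0, so the root lies in [0.75, 1]
p(0.875) = 0.8137 > 0, so the root lies in [0.875, 1]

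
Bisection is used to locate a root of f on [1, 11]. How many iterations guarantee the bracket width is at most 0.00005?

Width after n steps is 10/2^n. Need 2^n ≥ 10/0.00005 = 200000.
2^17 = 131072 < 200000 ≤ 2^18 = 262144, so n = 18.

18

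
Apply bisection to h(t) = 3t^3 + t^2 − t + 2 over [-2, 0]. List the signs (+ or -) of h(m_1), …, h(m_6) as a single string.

m = -1, h(m) = 1 (+); new bracket [-2, -1]
m = -1.5, h(m) = -4.375 (−); new bracket [-1.5, -1]
m = -1.25, h(m) = -1.046875 (−); new bracket [-1.25, -1]
m = -1.125, h(m) = 0.1191 (+); new bracket [-1.25, -1.125]
m = -1.1875, h(m) = -0.426 (−); new bracket [-1.1875, -1.125]
m = -1.15625, h(m) = -0.1443 (−); new bracket [-1.15625, -1.125]

+--+--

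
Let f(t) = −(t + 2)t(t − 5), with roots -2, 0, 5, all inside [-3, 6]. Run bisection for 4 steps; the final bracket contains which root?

5

m = 1.5, f(m) = 18.375 (+); new bracket [1.5, 6]
m = 3.75, f(m) = 26.953125 (+); new bracket [3.75, 6]
m = 4.875, f(m) = 4.189453 (+); new bracket [4.875, 6]
m = 5.4375, f(m) = -17.6931 (−); new bracket [4.875, 5.4375]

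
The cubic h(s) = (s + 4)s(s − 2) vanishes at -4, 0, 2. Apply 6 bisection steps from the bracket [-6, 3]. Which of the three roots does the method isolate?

-4

midpoint -1.5: h = 13.125 > 0 → [-6, -1.5]
midpoint -3.75: h = 5.390625 > 0 → [-6, -3.75]
midpoint -4.875: h = -29.326172 < 0 → [-4.875, -3.75]
midpoint -4.3125: h = -8.5071 < 0 → [-4.3125, -3.75]
midpoint -4.03125: h = -0.7598 < 0 → [-4.03125, -3.75]
midpoint -3.890625: h = 2.5067 > 0 → [-4.03125, -3.890625]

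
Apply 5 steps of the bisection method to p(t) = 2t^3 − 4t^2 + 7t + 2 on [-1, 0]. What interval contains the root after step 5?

[-0.25, -0.21875]

m = -0.5, p(m) = -2.75 (−); new bracket [-0.5, 0]
m = -0.25, p(m) = -0.03125 (−); new bracket [-0.25, 0]
m = -0.125, p(m) = 1.058594 (+); new bracket [-0.25, -0.125]
m = -0.1875, p(m) = 0.5337 (+); new bracket [-0.25, -0.1875]
m = -0.21875, p(m) = 0.2564 (+); new bracket [-0.25, -0.21875]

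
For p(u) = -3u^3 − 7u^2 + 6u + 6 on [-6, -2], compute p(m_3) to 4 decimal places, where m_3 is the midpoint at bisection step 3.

-5.8750

midpoint -4: p = 62 > 0 → [-4, -2]
midpoint -3: p = 6 > 0 → [-3, -2]
midpoint -2.5: p = -5.875 < 0 → [-3, -2.5]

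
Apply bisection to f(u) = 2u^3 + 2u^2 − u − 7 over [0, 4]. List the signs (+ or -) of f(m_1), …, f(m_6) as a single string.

f(2) = 15 > 0, so the root lies in [0, 2]
f(1) = -4 < 0, so the root lies in [1, 2]
f(1.5) = 2.75 > 0, so the root lies in [1, 1.5]
f(1.25) = -1.2188 < 0, so the root lies in [1.25, 1.5]
f(1.375) = 0.6055 > 0, so the root lies in [1.25, 1.375]
f(1.3125) = -0.3452 < 0, so the root lies in [1.3125, 1.375]

+-+-+-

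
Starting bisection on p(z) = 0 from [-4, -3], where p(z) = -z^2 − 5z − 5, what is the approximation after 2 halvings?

midpoint -3.5: p = 0.25 > 0 → [-4, -3.5]
midpoint -3.75: p = -0.3125 < 0 → [-3.75, -3.5]

-3.75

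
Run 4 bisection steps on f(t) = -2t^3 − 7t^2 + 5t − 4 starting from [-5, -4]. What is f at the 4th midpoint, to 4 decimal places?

t = -4.5 gives f = 14, positive; keep [-4.5, -4]
t = -4.25 gives f = 1.84375, positive; keep [-4.25, -4]
t = -4.125 gives f = -3.355469, negative; keep [-4.25, -4.125]
t = -4.1875 gives f = -0.8267, negative; keep [-4.25, -4.1875]

-0.8267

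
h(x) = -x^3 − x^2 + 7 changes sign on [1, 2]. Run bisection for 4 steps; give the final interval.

m = 1.5, h(m) = 1.375 (+); new bracket [1.5, 2]
m = 1.75, h(m) = -1.421875 (−); new bracket [1.5, 1.75]
m = 1.625, h(m) = 0.068359 (+); new bracket [1.625, 1.75]
m = 1.6875, h(m) = -0.6531 (−); new bracket [1.625, 1.6875]

[1.625, 1.6875]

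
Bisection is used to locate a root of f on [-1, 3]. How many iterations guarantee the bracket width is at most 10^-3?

12

Width after n steps is 4/2^n. Need 2^n ≥ 4/10^-3 = 4000.
2^11 = 2048 < 4000 ≤ 2^12 = 4096, so n = 12.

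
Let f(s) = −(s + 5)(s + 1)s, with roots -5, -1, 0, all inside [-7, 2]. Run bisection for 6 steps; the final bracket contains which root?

m = -2.5, f(m) = -9.375 (−); new bracket [-7, -2.5]
m = -4.75, f(m) = -4.453125 (−); new bracket [-7, -4.75]
m = -5.875, f(m) = 25.060547 (+); new bracket [-5.875, -4.75]
m = -5.3125, f(m) = 7.1594 (+); new bracket [-5.3125, -4.75]
m = -5.03125, f(m) = 0.6338 (+); new bracket [-5.03125, -4.75]
m = -4.890625, f(m) = -2.0811 (−); new bracket [-5.03125, -4.890625]

-5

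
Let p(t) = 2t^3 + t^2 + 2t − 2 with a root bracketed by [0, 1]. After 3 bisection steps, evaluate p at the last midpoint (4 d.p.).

m = 0.5, p(m) = -0.5 (−); new bracket [0.5, 1]
m = 0.75, p(m) = 0.90625 (+); new bracket [0.5, 0.75]
m = 0.625, p(m) = 0.128906 (+); new bracket [0.5, 0.625]

0.1289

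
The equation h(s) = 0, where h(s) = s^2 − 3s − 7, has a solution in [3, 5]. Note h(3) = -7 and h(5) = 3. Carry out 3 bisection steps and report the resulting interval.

s = 4 gives h = -3, negative; keep [4, 5]
s = 4.5 gives h = -0.25, negative; keep [4.5, 5]
s = 4.75 gives h = 1.3125, positive; keep [4.5, 4.75]

[4.5, 4.75]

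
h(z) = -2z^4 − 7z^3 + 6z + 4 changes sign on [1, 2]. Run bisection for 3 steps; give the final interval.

z = 1.5 gives h = -20.75, negative; keep [1, 1.5]
z = 1.25 gives h = -7.054688, negative; keep [1, 1.25]
z = 1.125 gives h = -2.42041, negative; keep [1, 1.125]

[1, 1.125]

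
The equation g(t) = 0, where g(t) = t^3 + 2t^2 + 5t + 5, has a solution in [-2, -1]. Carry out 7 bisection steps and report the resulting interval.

g(-1.5) = -1.375 < 0, so the root lies in [-1.5, -1]
g(-1.25) = -0.078125 < 0, so the root lies in [-1.25, -1]
g(-1.125) = 0.482422 > 0, so the root lies in [-1.25, -1.125]
g(-1.1875) = 0.2083 > 0, so the root lies in [-1.25, -1.1875]
g(-1.21875) = 0.0667 > 0, so the root lies in [-1.25, -1.21875]
g(-1.234375) = -0.0053 < 0, so the root lies in [-1.234375, -1.21875]
g(-1.2265625) = 0.0308 > 0, so the root lies in [-1.234375, -1.2265625]

[-1.234375, -1.2265625]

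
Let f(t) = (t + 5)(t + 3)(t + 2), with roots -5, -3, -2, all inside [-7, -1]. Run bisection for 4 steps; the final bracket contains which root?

-5

m = -4, f(m) = 2 (+); new bracket [-7, -4]
m = -5.5, f(m) = -4.375 (−); new bracket [-5.5, -4]
m = -4.75, f(m) = 1.203125 (+); new bracket [-5.5, -4.75]
m = -5.125, f(m) = -0.8301 (−); new bracket [-5.125, -4.75]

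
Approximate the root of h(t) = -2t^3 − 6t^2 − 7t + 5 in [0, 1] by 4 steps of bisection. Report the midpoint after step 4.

0.4375

t = 0.5 gives h = -0.25, negative; keep [0, 0.5]
t = 0.25 gives h = 2.84375, positive; keep [0.25, 0.5]
t = 0.375 gives h = 1.425781, positive; keep [0.375, 0.5]
t = 0.4375 gives h = 0.6216, positive; keep [0.4375, 0.5]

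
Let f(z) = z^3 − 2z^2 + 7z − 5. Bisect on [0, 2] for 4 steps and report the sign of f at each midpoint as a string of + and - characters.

+--+

midpoint 1: f = 1 > 0 → [0, 1]
midpoint 0.5: f = -1.875 < 0 → [0.5, 1]
midpoint 0.75: f = -0.453125 < 0 → [0.75, 1]
midpoint 0.875: f = 0.2637 > 0 → [0.75, 0.875]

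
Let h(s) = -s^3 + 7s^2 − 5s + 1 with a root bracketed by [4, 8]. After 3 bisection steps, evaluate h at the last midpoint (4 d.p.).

m = 6, h(m) = 7 (+); new bracket [6, 8]
m = 7, h(m) = -34 (−); new bracket [6, 7]
m = 6.5, h(m) = -10.375 (−); new bracket [6, 6.5]

-10.3750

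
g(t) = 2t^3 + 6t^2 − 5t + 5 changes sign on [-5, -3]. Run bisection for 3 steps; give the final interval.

[-4, -3.75]

g(-4) = -7 < 0, so the root lies in [-4, -3]
g(-3.5) = 10.25 > 0, so the root lies in [-4, -3.5]
g(-3.75) = 2.65625 > 0, so the root lies in [-4, -3.75]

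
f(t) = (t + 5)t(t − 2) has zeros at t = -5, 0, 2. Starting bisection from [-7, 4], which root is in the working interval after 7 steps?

midpoint -1.5: f = 18.375 > 0 → [-7, -1.5]
midpoint -4.25: f = 19.921875 > 0 → [-7, -4.25]
midpoint -5.625: f = -26.806641 < 0 → [-5.625, -4.25]
midpoint -4.9375: f = 2.1409 > 0 → [-5.625, -4.9375]
midpoint -5.28125: f = -10.8152 < 0 → [-5.28125, -4.9375]
midpoint -5.109375: f = -3.973 < 0 → [-5.109375, -4.9375]
midpoint -5.0234375: f = -0.8269 < 0 → [-5.0234375, -4.9375]

-5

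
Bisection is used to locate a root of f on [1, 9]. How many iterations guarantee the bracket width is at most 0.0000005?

Width after n steps is 8/2^n. Need 2^n ≥ 8/0.0000005 = 16000000.
2^23 = 8388608 < 16000000 ≤ 2^24 = 16777216, so n = 24.

24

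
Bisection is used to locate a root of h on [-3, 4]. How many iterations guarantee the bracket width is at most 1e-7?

Width after n steps is 7/2^n. Need 2^n ≥ 7/1e-7 = 70000000.
2^26 = 67108864 < 70000000 ≤ 2^27 = 134217728, so n = 27.

27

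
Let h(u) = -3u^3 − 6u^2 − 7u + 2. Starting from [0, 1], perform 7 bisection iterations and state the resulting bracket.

[0.2265625, 0.234375]

m = 0.5, h(m) = -3.375 (−); new bracket [0, 0.5]
m = 0.25, h(m) = -0.171875 (−); new bracket [0, 0.25]
m = 0.125, h(m) = 1.025391 (+); new bracket [0.125, 0.25]
m = 0.1875, h(m) = 0.4568 (+); new bracket [0.1875, 0.25]
m = 0.21875, h(m) = 0.1502 (+); new bracket [0.21875, 0.25]
m = 0.234375, h(m) = -0.0088 (−); new bracket [0.21875, 0.234375]
m = 0.2265625, h(m) = 0.0712 (+); new bracket [0.2265625, 0.234375]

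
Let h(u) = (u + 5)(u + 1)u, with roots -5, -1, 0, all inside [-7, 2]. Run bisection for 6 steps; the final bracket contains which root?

midpoint -2.5: h = 9.375 > 0 → [-7, -2.5]
midpoint -4.75: h = 4.453125 > 0 → [-7, -4.75]
midpoint -5.875: h = -25.060547 < 0 → [-5.875, -4.75]
midpoint -5.3125: h = -7.1594 < 0 → [-5.3125, -4.75]
midpoint -5.03125: h = -0.6338 < 0 → [-5.03125, -4.75]
midpoint -4.890625: h = 2.0811 > 0 → [-5.03125, -4.890625]

-5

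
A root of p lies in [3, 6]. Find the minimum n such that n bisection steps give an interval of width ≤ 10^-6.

22

Width after n steps is 3/2^n. Need 2^n ≥ 3/10^-6 = 3000000.
2^21 = 2097152 < 3000000 ≤ 2^22 = 4194304, so n = 22.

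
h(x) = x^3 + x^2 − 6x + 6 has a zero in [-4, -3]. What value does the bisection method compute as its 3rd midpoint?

-3.375

h(-3.5) = -3.625 < 0, so the root lies in [-3.5, -3]
h(-3.25) = 1.734375 > 0, so the root lies in [-3.5, -3.25]
h(-3.375) = -0.802734 < 0, so the root lies in [-3.375, -3.25]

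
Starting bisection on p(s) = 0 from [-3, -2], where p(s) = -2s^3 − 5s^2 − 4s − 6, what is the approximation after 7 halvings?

p(-2.5) = 4 > 0, so the root lies in [-2.5, -2]
p(-2.25) = 0.46875 > 0, so the root lies in [-2.25, -2]
p(-2.125) = -0.886719 < 0, so the root lies in [-2.25, -2.125]
p(-2.1875) = -0.2407 < 0, so the root lies in [-2.25, -2.1875]
p(-2.21875) = 0.1059 > 0, so the root lies in [-2.21875, -2.1875]
p(-2.203125) = -0.0694 < 0, so the root lies in [-2.21875, -2.203125]
p(-2.2109375) = 0.0177 > 0, so the root lies in [-2.2109375, -2.203125]

-2.2109375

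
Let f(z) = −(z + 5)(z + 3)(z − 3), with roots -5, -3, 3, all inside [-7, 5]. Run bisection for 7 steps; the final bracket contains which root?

3

m = -1, f(m) = 32 (+); new bracket [-1, 5]
m = 2, f(m) = 35 (+); new bracket [2, 5]
m = 3.5, f(m) = -27.625 (−); new bracket [2, 3.5]
m = 2.75, f(m) = 11.1406 (+); new bracket [2.75, 3.5]
m = 3.125, f(m) = -6.2207 (−); new bracket [2.75, 3.125]
m = 2.9375, f(m) = 2.9456 (+); new bracket [2.9375, 3.125]
m = 3.03125, f(m) = -1.5137 (−); new bracket [2.9375, 3.03125]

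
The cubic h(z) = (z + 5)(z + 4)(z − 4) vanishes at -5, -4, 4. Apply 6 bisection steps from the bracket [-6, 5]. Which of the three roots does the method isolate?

z = -0.5 gives h = -70.875, negative; keep [-0.5, 5]
z = 2.25 gives h = -79.296875, negative; keep [2.25, 5]
z = 3.625 gives h = -24.662109, negative; keep [3.625, 5]
z = 4.3125 gives h = 24.1907, positive; keep [3.625, 4.3125]
z = 3.96875 gives h = -2.2334, negative; keep [3.96875, 4.3125]
z = 4.140625 gives h = 10.464, positive; keep [3.96875, 4.140625]

4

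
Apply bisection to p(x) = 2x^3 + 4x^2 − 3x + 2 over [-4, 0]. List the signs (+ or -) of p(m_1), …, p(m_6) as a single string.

x = -2 gives p = 8, positive; keep [-4, -2]
x = -3 gives p = -7, negative; keep [-3, -2]
x = -2.5 gives p = 3.25, positive; keep [-3, -2.5]
x = -2.75 gives p = -1.0938, negative; keep [-2.75, -2.5]
x = -2.625 gives p = 1.2617, positive; keep [-2.75, -2.625]
x = -2.6875 gives p = 0.1313, positive; keep [-2.75, -2.6875]

+-+-++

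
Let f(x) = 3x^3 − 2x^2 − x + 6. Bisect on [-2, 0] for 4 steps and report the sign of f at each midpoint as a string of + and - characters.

midpoint -1: f = 2 > 0 → [-2, -1]
midpoint -1.5: f = -7.125 < 0 → [-1.5, -1]
midpoint -1.25: f = -1.734375 < 0 → [-1.25, -1]
midpoint -1.125: f = 0.3223 > 0 → [-1.25, -1.125]

+--+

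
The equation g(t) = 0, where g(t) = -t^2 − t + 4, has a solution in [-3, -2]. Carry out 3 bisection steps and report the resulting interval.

[-2.625, -2.5]

m = -2.5, g(m) = 0.25 (+); new bracket [-3, -2.5]
m = -2.75, g(m) = -0.8125 (−); new bracket [-2.75, -2.5]
m = -2.625, g(m) = -0.265625 (−); new bracket [-2.625, -2.5]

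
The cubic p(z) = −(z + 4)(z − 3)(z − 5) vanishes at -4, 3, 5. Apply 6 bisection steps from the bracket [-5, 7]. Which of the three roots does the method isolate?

-4

z = 1 gives p = -40, negative; keep [-5, 1]
z = -2 gives p = -70, negative; keep [-5, -2]
z = -3.5 gives p = -27.625, negative; keep [-5, -3.5]
z = -4.25 gives p = 16.7656, positive; keep [-4.25, -3.5]
z = -3.875 gives p = -7.627, negative; keep [-4.25, -3.875]
z = -4.0625 gives p = 4.0002, positive; keep [-4.0625, -3.875]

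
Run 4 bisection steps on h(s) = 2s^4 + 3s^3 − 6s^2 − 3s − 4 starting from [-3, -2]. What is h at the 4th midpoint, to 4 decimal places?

h(-2.5) = -2.75 < 0, so the root lies in [-3, -2.5]
h(-2.75) = 10.867188 > 0, so the root lies in [-2.75, -2.5]
h(-2.625) = 3.229004 > 0, so the root lies in [-2.625, -2.5]
h(-2.5625) = 0.0452 > 0, so the root lies in [-2.5625, -2.5]

0.0452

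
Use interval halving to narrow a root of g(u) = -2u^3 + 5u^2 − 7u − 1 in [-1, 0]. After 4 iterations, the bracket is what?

g(-0.5) = 4 > 0, so the root lies in [-0.5, 0]
g(-0.25) = 1.09375 > 0, so the root lies in [-0.25, 0]
g(-0.125) = -0.042969 < 0, so the root lies in [-0.25, -0.125]
g(-0.1875) = 0.5015 > 0, so the root lies in [-0.1875, -0.125]

[-0.1875, -0.125]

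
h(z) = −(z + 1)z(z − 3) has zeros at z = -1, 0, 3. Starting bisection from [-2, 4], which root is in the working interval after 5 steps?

3

h(1) = 4 > 0, so the root lies in [1, 4]
h(2.5) = 4.375 > 0, so the root lies in [2.5, 4]
h(3.25) = -3.453125 < 0, so the root lies in [2.5, 3.25]
h(2.875) = 1.3926 > 0, so the root lies in [2.875, 3.25]
h(3.0625) = -0.7776 < 0, so the root lies in [2.875, 3.0625]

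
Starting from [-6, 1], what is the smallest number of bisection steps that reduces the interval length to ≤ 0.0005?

14

Width after n steps is 7/2^n. Need 2^n ≥ 7/0.0005 = 14000.
2^13 = 8192 < 14000 ≤ 2^14 = 16384, so n = 14.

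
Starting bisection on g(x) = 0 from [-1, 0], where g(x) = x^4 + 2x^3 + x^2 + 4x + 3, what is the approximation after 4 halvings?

-0.8125

x = -0.5 gives g = 1.0625, positive; keep [-1, -0.5]
x = -0.75 gives g = 0.035156, positive; keep [-1, -0.75]
x = -0.875 gives g = -0.488037, negative; keep [-0.875, -0.75]
x = -0.8125 gives g = -0.2268, negative; keep [-0.8125, -0.75]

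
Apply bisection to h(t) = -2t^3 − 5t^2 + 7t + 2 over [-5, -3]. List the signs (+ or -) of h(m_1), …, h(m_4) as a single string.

++--

h(-4) = 22 > 0, so the root lies in [-4, -3]
h(-3.5) = 2 > 0, so the root lies in [-3.5, -3]
h(-3.25) = -4.90625 < 0, so the root lies in [-3.5, -3.25]
h(-3.375) = -1.6914 < 0, so the root lies in [-3.5, -3.375]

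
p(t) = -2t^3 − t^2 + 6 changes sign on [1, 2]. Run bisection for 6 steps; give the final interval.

[1.28125, 1.296875]

midpoint 1.5: p = -3 < 0 → [1, 1.5]
midpoint 1.25: p = 0.53125 > 0 → [1.25, 1.5]
midpoint 1.375: p = -1.089844 < 0 → [1.25, 1.375]
midpoint 1.3125: p = -0.2446 < 0 → [1.25, 1.3125]
midpoint 1.28125: p = 0.1518 > 0 → [1.28125, 1.3125]
midpoint 1.296875: p = -0.0443 < 0 → [1.28125, 1.296875]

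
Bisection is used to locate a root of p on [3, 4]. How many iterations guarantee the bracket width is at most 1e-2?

Width after n steps is 1/2^n. Need 2^n ≥ 1/1e-2 = 100.
2^6 = 64 < 100 ≤ 2^7 = 128, so n = 7.

7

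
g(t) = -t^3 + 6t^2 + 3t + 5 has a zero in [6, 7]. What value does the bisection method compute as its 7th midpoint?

6.5703125

g(6.5) = 3.375 > 0, so the root lies in [6.5, 7]
g(6.75) = -8.921875 < 0, so the root lies in [6.5, 6.75]
g(6.625) = -2.556641 < 0, so the root lies in [6.5, 6.625]
g(6.5625) = 0.4626 > 0, so the root lies in [6.5625, 6.625]
g(6.59375) = -1.0335 < 0, so the root lies in [6.5625, 6.59375]
g(6.578125) = -0.2821 < 0, so the root lies in [6.5625, 6.578125]
g(6.5703125) = 0.0911 > 0, so the root lies in [6.5703125, 6.578125]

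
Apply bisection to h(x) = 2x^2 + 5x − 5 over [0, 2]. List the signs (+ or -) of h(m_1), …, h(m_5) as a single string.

x = 1 gives h = 2, positive; keep [0, 1]
x = 0.5 gives h = -2, negative; keep [0.5, 1]
x = 0.75 gives h = -0.125, negative; keep [0.75, 1]
x = 0.875 gives h = 0.9062, positive; keep [0.75, 0.875]
x = 0.8125 gives h = 0.3828, positive; keep [0.75, 0.8125]

+--++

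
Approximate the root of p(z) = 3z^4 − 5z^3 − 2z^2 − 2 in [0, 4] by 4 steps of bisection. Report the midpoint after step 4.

2.25

p(2) = -2 < 0, so the root lies in [2, 4]
p(3) = 88 > 0, so the root lies in [2, 3]
p(2.5) = 24.5625 > 0, so the root lies in [2, 2.5]
p(2.25) = 7.8086 > 0, so the root lies in [2, 2.25]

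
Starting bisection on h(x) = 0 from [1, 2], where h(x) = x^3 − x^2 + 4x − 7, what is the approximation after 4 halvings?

midpoint 1.5: h = 0.125 > 0 → [1, 1.5]
midpoint 1.25: h = -1.609375 < 0 → [1.25, 1.5]
midpoint 1.375: h = -0.791016 < 0 → [1.375, 1.5]
midpoint 1.4375: h = -0.3459 < 0 → [1.4375, 1.5]

1.4375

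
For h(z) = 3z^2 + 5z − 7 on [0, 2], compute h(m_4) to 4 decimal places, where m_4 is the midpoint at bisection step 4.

-0.3281

midpoint 1: h = 1 > 0 → [0, 1]
midpoint 0.5: h = -3.75 < 0 → [0.5, 1]
midpoint 0.75: h = -1.5625 < 0 → [0.75, 1]
midpoint 0.875: h = -0.3281 < 0 → [0.875, 1]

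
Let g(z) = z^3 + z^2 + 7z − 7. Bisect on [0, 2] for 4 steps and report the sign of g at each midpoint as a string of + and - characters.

midpoint 1: g = 2 > 0 → [0, 1]
midpoint 0.5: g = -3.125 < 0 → [0.5, 1]
midpoint 0.75: g = -0.765625 < 0 → [0.75, 1]
midpoint 0.875: g = 0.5605 > 0 → [0.75, 0.875]

+--+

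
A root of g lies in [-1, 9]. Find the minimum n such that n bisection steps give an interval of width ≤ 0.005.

Width after n steps is 10/2^n. Need 2^n ≥ 10/0.005 = 2000.
2^10 = 1024 < 2000 ≤ 2^11 = 2048, so n = 11.

11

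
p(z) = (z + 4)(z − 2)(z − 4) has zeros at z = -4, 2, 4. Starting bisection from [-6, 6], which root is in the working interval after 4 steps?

-4

midpoint 0: p = 32 > 0 → [-6, 0]
midpoint -3: p = 35 > 0 → [-6, -3]
midpoint -4.5: p = -27.625 < 0 → [-4.5, -3]
midpoint -3.75: p = 11.1406 > 0 → [-4.5, -3.75]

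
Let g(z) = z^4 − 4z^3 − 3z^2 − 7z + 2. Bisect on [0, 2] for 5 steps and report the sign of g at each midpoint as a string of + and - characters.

--+--

m = 1, g(m) = -11 (−); new bracket [0, 1]
m = 0.5, g(m) = -2.6875 (−); new bracket [0, 0.5]
m = 0.25, g(m) = 0.003906 (+); new bracket [0.25, 0.5]
m = 0.375, g(m) = -1.238 (−); new bracket [0.25, 0.375]
m = 0.3125, g(m) = -0.593 (−); new bracket [0.25, 0.3125]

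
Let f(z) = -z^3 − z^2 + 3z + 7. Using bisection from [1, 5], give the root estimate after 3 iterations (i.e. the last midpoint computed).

f(3) = -20 < 0, so the root lies in [1, 3]
f(2) = 1 > 0, so the root lies in [2, 3]
f(2.5) = -7.375 < 0, so the root lies in [2, 2.5]

2.5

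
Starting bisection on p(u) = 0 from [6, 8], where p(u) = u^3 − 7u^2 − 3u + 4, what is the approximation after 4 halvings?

p(7) = -17 < 0, so the root lies in [7, 8]
p(7.5) = 9.625 > 0, so the root lies in [7, 7.5]
p(7.25) = -4.609375 < 0, so the root lies in [7.25, 7.5]
p(7.375) = 2.2715 > 0, so the root lies in [7.25, 7.375]

7.375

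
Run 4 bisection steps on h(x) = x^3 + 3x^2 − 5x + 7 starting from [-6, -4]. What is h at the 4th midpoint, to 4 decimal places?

2.5566

x = -5 gives h = -18, negative; keep [-5, -4]
x = -4.5 gives h = -0.875, negative; keep [-4.5, -4]
x = -4.25 gives h = 5.671875, positive; keep [-4.5, -4.25]
x = -4.375 gives h = 2.5566, positive; keep [-4.5, -4.375]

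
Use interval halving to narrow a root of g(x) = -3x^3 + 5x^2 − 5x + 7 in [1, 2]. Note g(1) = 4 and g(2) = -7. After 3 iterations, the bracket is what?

m = 1.5, g(m) = 0.625 (+); new bracket [1.5, 2]
m = 1.75, g(m) = -2.515625 (−); new bracket [1.5, 1.75]
m = 1.625, g(m) = -0.794922 (−); new bracket [1.5, 1.625]

[1.5, 1.625]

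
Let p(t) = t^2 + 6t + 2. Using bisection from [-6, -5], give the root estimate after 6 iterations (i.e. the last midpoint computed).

-5.640625

p(-5.5) = -0.75 < 0, so the root lies in [-6, -5.5]
p(-5.75) = 0.5625 > 0, so the root lies in [-5.75, -5.5]
p(-5.625) = -0.109375 < 0, so the root lies in [-5.75, -5.625]
p(-5.6875) = 0.2227 > 0, so the root lies in [-5.6875, -5.625]
p(-5.65625) = 0.0557 > 0, so the root lies in [-5.65625, -5.625]
p(-5.640625) = -0.0271 < 0, so the root lies in [-5.65625, -5.640625]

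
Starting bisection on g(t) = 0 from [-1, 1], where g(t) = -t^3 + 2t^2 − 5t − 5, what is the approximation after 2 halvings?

-0.5

t = 0 gives g = -5, negative; keep [-1, 0]
t = -0.5 gives g = -1.875, negative; keep [-1, -0.5]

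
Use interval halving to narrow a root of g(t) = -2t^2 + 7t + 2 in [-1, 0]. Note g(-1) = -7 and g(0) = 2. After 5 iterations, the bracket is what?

midpoint -0.5: g = -2 < 0 → [-0.5, 0]
midpoint -0.25: g = 0.125 > 0 → [-0.5, -0.25]
midpoint -0.375: g = -0.90625 < 0 → [-0.375, -0.25]
midpoint -0.3125: g = -0.3828 < 0 → [-0.3125, -0.25]
midpoint -0.28125: g = -0.127 < 0 → [-0.28125, -0.25]

[-0.28125, -0.25]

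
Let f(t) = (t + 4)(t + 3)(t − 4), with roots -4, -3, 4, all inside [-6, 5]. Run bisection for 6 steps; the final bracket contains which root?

t = -0.5 gives f = -39.375, negative; keep [-0.5, 5]
t = 2.25 gives f = -57.421875, negative; keep [2.25, 5]
t = 3.625 gives f = -18.943359, negative; keep [3.625, 5]
t = 4.3125 gives f = 18.9954, positive; keep [3.625, 4.3125]
t = 3.96875 gives f = -1.7354, negative; keep [3.96875, 4.3125]
t = 4.140625 gives f = 8.1744, positive; keep [3.96875, 4.140625]

4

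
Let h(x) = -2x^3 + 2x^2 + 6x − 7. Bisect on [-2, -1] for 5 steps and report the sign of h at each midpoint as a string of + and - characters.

--++-

m = -1.5, h(m) = -4.75 (−); new bracket [-2, -1.5]
m = -1.75, h(m) = -0.65625 (−); new bracket [-2, -1.75]
m = -1.875, h(m) = 1.964844 (+); new bracket [-1.875, -1.75]
m = -1.8125, h(m) = 0.604 (+); new bracket [-1.8125, -1.75]
m = -1.78125, h(m) = -0.0385 (−); new bracket [-1.8125, -1.78125]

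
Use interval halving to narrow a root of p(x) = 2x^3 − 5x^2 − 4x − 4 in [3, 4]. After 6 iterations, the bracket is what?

x = 3.5 gives p = 6.5, positive; keep [3, 3.5]
x = 3.25 gives p = -1.15625, negative; keep [3.25, 3.5]
x = 3.375 gives p = 2.433594, positive; keep [3.25, 3.375]
x = 3.3125 gives p = 0.5806, positive; keep [3.25, 3.3125]
x = 3.28125 gives p = -0.3022, negative; keep [3.28125, 3.3125]
x = 3.296875 gives p = 0.1356, positive; keep [3.28125, 3.296875]

[3.28125, 3.296875]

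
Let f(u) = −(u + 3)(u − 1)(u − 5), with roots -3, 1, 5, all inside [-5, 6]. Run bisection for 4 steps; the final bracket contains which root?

-3

f(0.5) = -7.875 < 0, so the root lies in [-5, 0.5]
f(-2.25) = -17.671875 < 0, so the root lies in [-5, -2.25]
f(-3.625) = 24.931641 > 0, so the root lies in [-3.625, -2.25]
f(-2.9375) = -1.9534 < 0, so the root lies in [-3.625, -2.9375]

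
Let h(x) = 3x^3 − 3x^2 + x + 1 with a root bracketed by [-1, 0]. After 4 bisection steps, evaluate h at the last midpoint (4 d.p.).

h(-0.5) = -0.625 < 0, so the root lies in [-0.5, 0]
h(-0.25) = 0.515625 > 0, so the root lies in [-0.5, -0.25]
h(-0.375) = 0.044922 > 0, so the root lies in [-0.5, -0.375]
h(-0.4375) = -0.2629 < 0, so the root lies in [-0.4375, -0.375]

-0.2629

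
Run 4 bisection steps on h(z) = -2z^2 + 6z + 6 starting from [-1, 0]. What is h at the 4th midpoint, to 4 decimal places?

midpoint -0.5: h = 2.5 > 0 → [-1, -0.5]
midpoint -0.75: h = 0.375 > 0 → [-1, -0.75]
midpoint -0.875: h = -0.78125 < 0 → [-0.875, -0.75]
midpoint -0.8125: h = -0.1953 < 0 → [-0.8125, -0.75]

-0.1953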